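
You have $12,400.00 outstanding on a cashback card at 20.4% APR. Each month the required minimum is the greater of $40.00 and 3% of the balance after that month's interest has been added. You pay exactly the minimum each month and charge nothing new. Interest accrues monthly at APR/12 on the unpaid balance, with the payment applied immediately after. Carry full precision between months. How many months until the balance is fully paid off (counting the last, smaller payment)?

Monthly rate r = 20.4%/12 = 1.7% = 0.017.
While 3% of the post-interest balance exceeds $40.00, each month B ← (B·(1+r))·(1 − 0.03), i.e. B shrinks by the factor (1+r)·0.97 = 0.98649.
This holds for months 1–166. Entering month 167 the balance is $1,296.61; 3% of the post-interest balance is now below $40.00, so the flat $40.00 minimum applies from here.
From month 167 a fixed $40.00 at rate r clears $1,296.61 in 48 more payments. Total: 166 + 48 = 214 months.

214 months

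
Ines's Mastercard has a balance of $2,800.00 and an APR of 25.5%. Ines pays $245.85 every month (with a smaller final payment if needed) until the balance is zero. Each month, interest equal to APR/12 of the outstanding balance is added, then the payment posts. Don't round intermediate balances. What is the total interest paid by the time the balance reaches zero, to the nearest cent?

Monthly rate r = 25.5%/12 = 2.125% = 0.02125.
Payoff takes n = ⌈−ln(1 − rB₀/P)/ln(1+r)⌉ = ⌈13.178⌉ = 14 payments; the last is $44.10.
Total paid = 13·$245.85 + $44.10 = $3,240.15.
Total interest = total paid − principal = $3,240.15 − $2,800.00 = $440.15.

$440.15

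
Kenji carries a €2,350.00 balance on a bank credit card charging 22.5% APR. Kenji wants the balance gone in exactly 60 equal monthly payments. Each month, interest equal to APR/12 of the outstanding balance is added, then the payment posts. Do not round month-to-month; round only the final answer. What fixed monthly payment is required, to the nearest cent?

€65.57

Monthly rate r = 22.5%/12 = 1.875% = 0.01875.
Level-payment amortization: P = B₀·r / (1 − (1+r)^(−n)) = 2350.00·0.01875 / (1 − 1.01875^(−60)).
Denominator 1 − (1+r)^(−60) = 0.671947996.
P = 44.0625 / 0.671947996 ≈ 65.57.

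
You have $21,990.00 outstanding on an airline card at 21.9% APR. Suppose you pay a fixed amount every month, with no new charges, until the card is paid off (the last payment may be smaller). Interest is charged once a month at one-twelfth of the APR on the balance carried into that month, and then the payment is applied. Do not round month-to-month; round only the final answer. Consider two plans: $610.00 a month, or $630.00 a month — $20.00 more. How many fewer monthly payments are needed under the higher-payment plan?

Monthly rate r = 21.9%/12 = 1.825% = 0.01825.
At $610.00/mo: n = ⌈−ln(1 − rB₀/P)/ln(1+r)⌉ = 60 payments (last $190.14); total interest = total paid − $21,990.00 = $14,190.14.
At $630.00/mo: 57 payments (last $21.05); total interest $13,311.05.
Payments saved = 60 − 57 = 3.

3 fewer payments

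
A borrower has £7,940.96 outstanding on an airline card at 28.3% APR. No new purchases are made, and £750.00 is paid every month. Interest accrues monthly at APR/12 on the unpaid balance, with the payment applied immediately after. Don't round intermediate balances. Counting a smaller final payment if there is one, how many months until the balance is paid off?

13 months

Monthly rate r = 28.3%/12 = 2.35833% = 0.0235833.
Recurrence: B ← B·(1+r) − £750.00.
Month 1: interest £187.27; balance after payment £7,378.23.
Month 2: interest £174.00; balance after payment £6,802.24.
Closed form: n = −ln(1 − rB₀/P)/ln(1+r) = −ln(0.7503)/ln(1.02358) ≈ 12.325, so the balance reaches zero during payment 13.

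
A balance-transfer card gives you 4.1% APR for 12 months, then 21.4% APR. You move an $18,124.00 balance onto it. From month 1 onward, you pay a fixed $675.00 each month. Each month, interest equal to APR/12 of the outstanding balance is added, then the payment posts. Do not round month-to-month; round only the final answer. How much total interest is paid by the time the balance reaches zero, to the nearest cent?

Promo months 1–12 at r₀ = 4.1%/12 = 0.00341667; months 13+ at r₁ = 21.4%/12 = 0.0178333.
After month 12: iterate B ← B·(1+r₀) − $675.00 for 12 months → $10,627.25.
Then at r₁ with $675.00/mo: n₂ = −ln(1 − r₁·B/P)/ln(1+r₁) ≈ 18.65 → 19 more payments.
Total paid = 30·$675.00 + $436.76 = $20,686.76; interest = $20,686.76 − $18,124.00 = $2,562.76.

$2,562.76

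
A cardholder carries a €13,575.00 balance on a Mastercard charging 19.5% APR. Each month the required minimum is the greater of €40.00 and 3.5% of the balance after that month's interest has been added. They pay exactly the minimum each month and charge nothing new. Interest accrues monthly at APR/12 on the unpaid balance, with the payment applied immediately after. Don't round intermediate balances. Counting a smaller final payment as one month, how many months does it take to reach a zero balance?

Monthly rate r = 19.5%/12 = 1.625% = 0.01625.
While 3.5% of the post-interest balance exceeds €40.00, each month B ← (B·(1+r))·(1 − 0.035), i.e. B shrinks by the factor (1+r)·0.965 = 0.98068.
This holds for months 1–128. Entering month 129 the balance is €1,117.65; 3.5% of the post-interest balance is now below €40.00, so the flat €40.00 minimum applies from here.
From month 129 a fixed €40.00 at rate r clears €1,117.65 in 38 more payments. Total: 128 + 38 = 166 months.

166 months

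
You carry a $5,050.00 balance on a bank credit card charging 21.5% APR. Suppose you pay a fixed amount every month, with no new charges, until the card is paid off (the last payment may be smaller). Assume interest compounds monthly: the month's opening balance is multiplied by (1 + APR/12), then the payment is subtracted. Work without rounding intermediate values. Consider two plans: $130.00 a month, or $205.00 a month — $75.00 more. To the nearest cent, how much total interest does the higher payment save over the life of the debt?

$1,994.90

Monthly rate r = 21.5%/12 = 1.79167% = 0.0179167.
At $130.00/mo: n = ⌈−ln(1 − rB₀/P)/ln(1+r)⌉ = 68 payments (last $6.77); total interest = total paid − $5,050.00 = $3,666.77.
At $205.00/mo: 33 payments (last $161.87); total interest $1,671.87.
Interest saved = $3,666.77 − $1,671.87 = $1,994.90.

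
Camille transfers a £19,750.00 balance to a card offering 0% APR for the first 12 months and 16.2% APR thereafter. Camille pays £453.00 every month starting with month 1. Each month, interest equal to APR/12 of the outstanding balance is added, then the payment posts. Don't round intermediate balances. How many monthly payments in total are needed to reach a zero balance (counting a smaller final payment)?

Promo months 1–12 at r₀ = 0%/12 = 0; months 13+ at r₁ = 16.2%/12 = 0.0135.
After month 12 (no interest yet): B = £19,750.00 − 12·£453.00 = £14,314.00.
Then at r₁ with £453.00/mo: n₂ = −ln(1 − r₁·B/P)/ln(1+r₁) ≈ 41.47 → 42 more payments.

54 payments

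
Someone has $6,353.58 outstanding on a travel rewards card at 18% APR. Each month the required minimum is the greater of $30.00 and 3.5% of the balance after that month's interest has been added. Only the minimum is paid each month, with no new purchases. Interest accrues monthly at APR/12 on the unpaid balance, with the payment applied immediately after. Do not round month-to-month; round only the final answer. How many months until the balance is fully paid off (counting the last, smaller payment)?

Monthly rate r = 18%/12 = 1.5% = 0.015.
While 3.5% of the post-interest balance exceeds $30.00, each month B ← (B·(1+r))·(1 − 0.035), i.e. B shrinks by the factor (1+r)·0.965 = 0.97947.
This holds for months 1–98. Entering month 99 the balance is $832.47; 3.5% of the post-interest balance is now below $30.00, so the flat $30.00 minimum applies from here.
From month 99 a fixed $30.00 at rate r clears $832.47 in 37 more payments. Total: 98 + 37 = 135 months.

135 months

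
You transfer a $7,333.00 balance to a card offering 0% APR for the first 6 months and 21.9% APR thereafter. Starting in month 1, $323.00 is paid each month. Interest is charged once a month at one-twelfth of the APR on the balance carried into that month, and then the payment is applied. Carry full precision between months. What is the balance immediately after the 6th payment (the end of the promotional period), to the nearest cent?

$5,395.00

Promo months 1–6 at r₀ = 0%/12 = 0; months 7+ at r₁ = 21.9%/12 = 0.01825.
After month 6 (no interest yet): B = $7,333.00 − 6·$323.00 = $5,395.00.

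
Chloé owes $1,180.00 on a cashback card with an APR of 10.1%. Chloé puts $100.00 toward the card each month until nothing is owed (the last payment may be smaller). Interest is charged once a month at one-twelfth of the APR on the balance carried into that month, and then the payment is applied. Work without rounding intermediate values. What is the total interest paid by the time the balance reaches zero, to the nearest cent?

Monthly rate r = 10.1%/12 = 0.841667% = 0.00841667.
Payoff takes n = ⌈−ln(1 − rB₀/P)/ln(1+r)⌉ = ⌈12.480⌉ = 13 payments; the last is $48.12.
Total paid = 12·$100.00 + $48.12 = $1,248.12.
Total interest = total paid − principal = $1,248.12 − $1,180.00 = $68.12.

$68.12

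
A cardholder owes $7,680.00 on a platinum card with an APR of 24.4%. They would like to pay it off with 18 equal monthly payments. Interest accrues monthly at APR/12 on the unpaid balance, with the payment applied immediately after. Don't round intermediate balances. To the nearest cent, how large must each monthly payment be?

Monthly rate r = 24.4%/12 = 2.03333% = 0.0203333.
Level-payment amortization: P = B₀·r / (1 − (1+r)^(−n)) = 7680.00·0.0203333 / (1 − 1.02033^(−18)).
Denominator 1 − (1+r)^(−18) = 0.303946451.
P = 156.16 / 0.303946451 ≈ 513.77.

$513.77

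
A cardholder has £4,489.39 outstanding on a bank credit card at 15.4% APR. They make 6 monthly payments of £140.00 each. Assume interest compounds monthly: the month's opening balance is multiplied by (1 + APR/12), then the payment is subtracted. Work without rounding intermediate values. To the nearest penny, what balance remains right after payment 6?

£3,978.94

Monthly rate r = 15.4%/12 = 1.28333% = 0.0128333.
Each month: B ← B·(1+r) − £140.00.
Month 1: interest £57.61; balance after payment £4,407.00.
Month 2: interest £56.56; balance after payment £4,323.56.
Month 3: interest £55.49; balance after payment £4,239.05.
Month 4: interest £54.40; balance after payment £4,153.45.
Month 5: interest £53.30; balance after payment £4,066.75.
Month 6: interest £52.19; balance after payment £3,978.94.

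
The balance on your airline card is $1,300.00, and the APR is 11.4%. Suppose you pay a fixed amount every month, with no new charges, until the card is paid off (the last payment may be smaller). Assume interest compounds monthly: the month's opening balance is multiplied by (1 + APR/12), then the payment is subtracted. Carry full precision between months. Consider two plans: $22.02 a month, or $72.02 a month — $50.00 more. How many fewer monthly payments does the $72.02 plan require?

Monthly rate r = 11.4%/12 = 0.95% = 0.0095.
At $22.02/mo: n = ⌈−ln(1 − rB₀/P)/ln(1+r)⌉ = 88 payments (last $0.76); total interest = total paid − $1,300.00 = $616.50.
At $72.02/mo: 20 payments (last $64.52); total interest $132.90.
Payments saved = 88 − 20 = 68.

68 fewer payments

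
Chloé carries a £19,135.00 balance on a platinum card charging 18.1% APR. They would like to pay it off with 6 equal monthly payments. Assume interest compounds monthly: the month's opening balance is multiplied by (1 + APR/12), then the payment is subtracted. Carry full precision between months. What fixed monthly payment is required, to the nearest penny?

Monthly rate r = 18.1%/12 = 1.50833% = 0.0150833.
Level-payment amortization: P = B₀·r / (1 − (1+r)^(−n)) = 19135.00·0.0150833 / (1 − 1.01508^(−6)).
Denominator 1 − (1+r)^(−6) = 0.0859081914.
P = 288.62 / 0.0859081914 ≈ 3359.63.

£3,359.63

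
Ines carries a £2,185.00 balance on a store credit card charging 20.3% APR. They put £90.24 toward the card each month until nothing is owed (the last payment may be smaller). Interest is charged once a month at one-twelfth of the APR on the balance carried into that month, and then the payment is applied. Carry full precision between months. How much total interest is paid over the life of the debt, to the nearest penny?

£649.94

Monthly rate r = 20.3%/12 = 1.69167% = 0.0169167.
Payoff takes n = ⌈−ln(1 − rB₀/P)/ln(1+r)⌉ = ⌈31.413⌉ = 32 payments; the last is £37.50.
Total paid = 31·£90.24 + £37.50 = £2,834.94.
Total interest = total paid − principal = £2,834.94 − £2,185.00 = £649.94.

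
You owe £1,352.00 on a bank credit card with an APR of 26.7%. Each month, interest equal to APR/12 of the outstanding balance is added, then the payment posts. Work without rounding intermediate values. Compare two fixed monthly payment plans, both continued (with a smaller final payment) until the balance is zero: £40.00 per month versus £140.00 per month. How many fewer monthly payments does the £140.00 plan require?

53 fewer payments

Monthly rate r = 26.7%/12 = 2.225% = 0.02225.
At £40.00/mo: n = ⌈−ln(1 − rB₀/P)/ln(1+r)⌉ = 64 payments (last £14.91); total interest = total paid − £1,352.00 = £1,182.91.
At £140.00/mo: 11 payments (last £139.00); total interest £187.00.
Payments saved = 64 − 11 = 53.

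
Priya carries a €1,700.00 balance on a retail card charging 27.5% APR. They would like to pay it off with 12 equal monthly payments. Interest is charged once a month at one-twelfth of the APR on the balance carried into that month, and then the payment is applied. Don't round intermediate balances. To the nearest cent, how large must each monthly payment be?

Monthly rate r = 27.5%/12 = 2.29167% = 0.0229167.
Level-payment amortization: P = B₀·r / (1 − (1+r)^(−n)) = 1700.00·0.0229167 / (1 − 1.02292^(−12)).
Denominator 1 − (1+r)^(−12) = 0.23806672.
P = 38.9583 / 0.23806672 ≈ 163.64.

€163.64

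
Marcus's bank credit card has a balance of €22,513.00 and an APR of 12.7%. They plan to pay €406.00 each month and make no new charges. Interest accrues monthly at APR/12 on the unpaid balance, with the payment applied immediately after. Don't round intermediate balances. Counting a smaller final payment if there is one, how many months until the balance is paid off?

84 payments

Monthly rate r = 12.7%/12 = 1.05833% = 0.0105833.
Recurrence: B ← B·(1+r) − €406.00.
Month 1: interest €238.26; balance after payment €22,345.26.
Month 2: interest €236.49; balance after payment €22,175.75.
Closed form: n = −ln(1 − rB₀/P)/ln(1+r) = −ln(0.41315)/ln(1.01058) ≈ 83.964, so the balance reaches zero during payment 84.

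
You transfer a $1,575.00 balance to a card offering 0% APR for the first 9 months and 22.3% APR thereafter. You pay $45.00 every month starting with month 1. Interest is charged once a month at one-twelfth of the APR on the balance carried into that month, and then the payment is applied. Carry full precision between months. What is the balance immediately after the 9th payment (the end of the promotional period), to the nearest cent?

Promo months 1–9 at r₀ = 0%/12 = 0; months 10+ at r₁ = 22.3%/12 = 0.0185833.
After month 9 (no interest yet): B = $1,575.00 − 9·$45.00 = $1,170.00.

$1,170.00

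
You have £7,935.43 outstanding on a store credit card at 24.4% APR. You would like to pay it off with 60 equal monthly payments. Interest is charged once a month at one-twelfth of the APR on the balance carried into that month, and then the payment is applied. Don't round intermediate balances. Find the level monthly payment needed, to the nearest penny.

£230.13

Monthly rate r = 24.4%/12 = 2.03333% = 0.0203333.
Level-payment amortization: P = B₀·r / (1 − (1+r)^(−n)) = 7935.43·0.0203333 / (1 − 1.02033^(−60)).
Denominator 1 − (1+r)^(−60) = 0.701134691.
P = 161.354 / 0.701134691 ≈ 230.13.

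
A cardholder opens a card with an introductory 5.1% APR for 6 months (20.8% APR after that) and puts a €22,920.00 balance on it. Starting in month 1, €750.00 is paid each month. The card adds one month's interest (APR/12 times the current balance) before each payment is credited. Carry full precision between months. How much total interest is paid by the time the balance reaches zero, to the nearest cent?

€6,750.31

Promo months 1–6 at r₀ = 5.1%/12 = 0.00425; months 7+ at r₁ = 20.8%/12 = 0.0173333.
After month 6: iterate B ← B·(1+r₀) − €750.00 for 6 months → €18,962.62.
Then at r₁ with €750.00/mo: n₂ = −ln(1 − r₁·B/P)/ln(1+r₁) ≈ 33.56 → 34 more payments.
Total paid = 39·€750.00 + €420.31 = €29,670.31; interest = €29,670.31 − €22,920.00 = €6,750.31.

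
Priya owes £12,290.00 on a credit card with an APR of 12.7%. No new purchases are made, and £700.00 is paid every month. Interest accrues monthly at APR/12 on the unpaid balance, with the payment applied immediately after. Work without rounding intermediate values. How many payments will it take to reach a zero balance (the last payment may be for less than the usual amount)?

Monthly rate r = 12.7%/12 = 1.05833% = 0.0105833.
Recurrence: B ← B·(1+r) − £700.00.
Month 1: interest £130.07; balance after payment £11,720.07.
Month 2: interest £124.04; balance after payment £11,144.11.
Closed form: n = −ln(1 − rB₀/P)/ln(1+r) = −ln(0.81419)/ln(1.01058) ≈ 19.526, so the balance reaches zero during payment 20.

20 payments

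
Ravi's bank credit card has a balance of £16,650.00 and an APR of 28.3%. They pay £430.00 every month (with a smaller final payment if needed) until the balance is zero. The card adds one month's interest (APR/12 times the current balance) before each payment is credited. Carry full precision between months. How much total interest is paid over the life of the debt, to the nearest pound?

£28,432

Monthly rate r = 28.3%/12 = 2.35833% = 0.0235833.
Payoff takes n = ⌈−ln(1 − rB₀/P)/ln(1+r)⌉ = ⌈104.841⌉ = 105 payments; the last is £362.14.
Total paid = 104·£430.00 + £362.14 = £45,082.14.
Total interest = total paid − principal = £45,082.14 − £16,650.00 = £28,432.14.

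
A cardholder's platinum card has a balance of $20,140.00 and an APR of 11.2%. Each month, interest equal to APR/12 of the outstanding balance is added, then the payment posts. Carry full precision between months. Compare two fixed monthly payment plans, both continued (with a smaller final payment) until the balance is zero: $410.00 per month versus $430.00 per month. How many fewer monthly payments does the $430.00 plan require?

Monthly rate r = 11.2%/12 = 0.933333% = 0.00933333.
At $410.00/mo: n = ⌈−ln(1 − rB₀/P)/ln(1+r)⌉ = 67 payments (last $9.60); total interest = total paid − $20,140.00 = $6,929.60.
At $430.00/mo: 62 payments (last $372.58); total interest $6,462.58.
Payments saved = 67 − 62 = 5.

5 fewer payments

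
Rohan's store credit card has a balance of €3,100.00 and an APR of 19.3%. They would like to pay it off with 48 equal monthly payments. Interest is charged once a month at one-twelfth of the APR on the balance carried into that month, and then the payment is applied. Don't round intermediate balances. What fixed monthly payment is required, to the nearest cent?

Monthly rate r = 19.3%/12 = 1.60833% = 0.0160833.
Level-payment amortization: P = B₀·r / (1 − (1+r)^(−n)) = 3100.00·0.0160833 / (1 − 1.01608^(−48)).
Denominator 1 − (1+r)^(−48) = 0.535064971.
P = 49.8583 / 0.535064971 ≈ 93.18.

€93.18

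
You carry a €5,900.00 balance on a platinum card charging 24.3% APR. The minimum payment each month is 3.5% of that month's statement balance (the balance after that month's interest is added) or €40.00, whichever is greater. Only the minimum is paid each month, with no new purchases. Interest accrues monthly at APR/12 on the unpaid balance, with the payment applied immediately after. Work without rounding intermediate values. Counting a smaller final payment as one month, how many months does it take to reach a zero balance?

Monthly rate r = 24.3%/12 = 2.025% = 0.02025.
While 3.5% of the post-interest balance exceeds €40.00, each month B ← (B·(1+r))·(1 − 0.035), i.e. B shrinks by the factor (1+r)·0.965 = 0.98454.
This holds for months 1–107. Entering month 108 the balance is €1,113.99; 3.5% of the post-interest balance is now below €40.00, so the flat €40.00 minimum applies from here.
From month 108 a fixed €40.00 at rate r clears €1,113.99 in 42 more payments. Total: 107 + 42 = 149 months.

149 months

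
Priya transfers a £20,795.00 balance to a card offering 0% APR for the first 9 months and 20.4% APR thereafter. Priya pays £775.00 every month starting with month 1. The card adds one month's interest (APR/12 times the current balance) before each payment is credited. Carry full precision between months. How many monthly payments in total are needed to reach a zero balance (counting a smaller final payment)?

Promo months 1–9 at r₀ = 0%/12 = 0; months 10+ at r₁ = 20.4%/12 = 0.017.
After month 9 (no interest yet): B = £20,795.00 − 9·£775.00 = £13,820.00.
Then at r₁ with £775.00/mo: n₂ = −ln(1 − r₁·B/P)/ln(1+r₁) ≈ 21.43 → 22 more payments.

31 months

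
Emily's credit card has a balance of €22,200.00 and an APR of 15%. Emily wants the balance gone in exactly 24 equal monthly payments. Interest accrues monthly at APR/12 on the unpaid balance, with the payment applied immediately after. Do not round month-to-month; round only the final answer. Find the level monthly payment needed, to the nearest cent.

Monthly rate r = 15%/12 = 1.25% = 0.0125.
Level-payment amortization: P = B₀·r / (1 − (1+r)^(−n)) = 22200.00·0.0125 / (1 − 1.0125^(−24)).
Denominator 1 − (1+r)^(−24) = 0.257802931.
P = 277.5 / 0.257802931 ≈ 1076.40.

€1,076.40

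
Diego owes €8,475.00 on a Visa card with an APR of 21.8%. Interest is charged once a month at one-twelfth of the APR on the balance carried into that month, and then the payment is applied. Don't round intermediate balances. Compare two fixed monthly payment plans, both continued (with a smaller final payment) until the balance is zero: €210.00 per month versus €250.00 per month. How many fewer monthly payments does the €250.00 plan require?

20 fewer payments

Monthly rate r = 21.8%/12 = 1.81667% = 0.0181667.
At €210.00/mo: n = ⌈−ln(1 − rB₀/P)/ln(1+r)⌉ = 74 payments (last €80.02); total interest = total paid − €8,475.00 = €6,935.02.
At €250.00/mo: 54 payments (last €35.41); total interest €4,810.41.
Payments saved = 74 − 54 = 20.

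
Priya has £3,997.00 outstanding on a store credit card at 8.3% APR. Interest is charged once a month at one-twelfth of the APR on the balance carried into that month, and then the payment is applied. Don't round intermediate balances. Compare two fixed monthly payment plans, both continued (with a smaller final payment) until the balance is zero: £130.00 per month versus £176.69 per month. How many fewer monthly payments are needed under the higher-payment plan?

10 fewer payments

Monthly rate r = 8.3%/12 = 0.691667% = 0.00691667.
At £130.00/mo: n = ⌈−ln(1 − rB₀/P)/ln(1+r)⌉ = 35 payments (last £89.48); total interest = total paid − £3,997.00 = £512.48.
At £176.69/mo: 25 payments (last £121.28); total interest £364.84.
Payments saved = 35 − 25 = 10.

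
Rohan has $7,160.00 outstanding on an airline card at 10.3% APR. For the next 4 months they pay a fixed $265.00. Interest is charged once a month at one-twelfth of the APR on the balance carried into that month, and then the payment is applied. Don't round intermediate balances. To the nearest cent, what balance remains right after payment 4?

$6,335.28

Monthly rate r = 10.3%/12 = 0.858333% = 0.00858333.
Each month: B ← B·(1+r) − $265.00.
Month 1: interest $61.46; balance after payment $6,956.46.
Month 2: interest $59.71; balance after payment $6,751.17.
Month 3: interest $57.95; balance after payment $6,544.11.
Month 4: interest $56.17; balance after payment $6,335.28.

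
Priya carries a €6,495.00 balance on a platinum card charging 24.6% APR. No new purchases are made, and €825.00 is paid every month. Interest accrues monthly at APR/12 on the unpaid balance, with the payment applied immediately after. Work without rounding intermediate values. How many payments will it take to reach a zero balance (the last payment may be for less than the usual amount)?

Monthly rate r = 24.6%/12 = 2.05% = 0.0205.
Recurrence: B ← B·(1+r) − €825.00.
Month 1: interest €133.15; balance after payment €5,803.15.
Month 2: interest €118.96; balance after payment €5,097.11.
Closed form: n = −ln(1 − rB₀/P)/ln(1+r) = −ln(0.83861)/ln(1.0205) ≈ 8.674, so the balance reaches zero during payment 9.

9 payments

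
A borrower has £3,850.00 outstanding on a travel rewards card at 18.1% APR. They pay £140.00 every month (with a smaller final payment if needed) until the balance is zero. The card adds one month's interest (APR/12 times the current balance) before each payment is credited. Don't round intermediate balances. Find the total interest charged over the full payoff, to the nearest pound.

Monthly rate r = 18.1%/12 = 1.50833% = 0.0150833.
Payoff takes n = ⌈−ln(1 − rB₀/P)/ln(1+r)⌉ = ⌈35.789⌉ = 36 payments; the last is £110.64.
Total paid = 35·£140.00 + £110.64 = £5,010.64.
Total interest = total paid − principal = £5,010.64 − £3,850.00 = £1,160.64.

£1,161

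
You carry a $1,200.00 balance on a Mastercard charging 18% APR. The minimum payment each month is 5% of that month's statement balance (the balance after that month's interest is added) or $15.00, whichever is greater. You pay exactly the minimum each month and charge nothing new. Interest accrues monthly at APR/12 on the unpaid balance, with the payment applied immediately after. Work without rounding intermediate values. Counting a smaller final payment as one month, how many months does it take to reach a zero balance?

Monthly rate r = 18%/12 = 1.5% = 0.015.
While 5% of the post-interest balance exceeds $15.00, each month B ← (B·(1+r))·(1 − 0.05), i.e. B shrinks by the factor (1+r)·0.95 = 0.96425.
This holds for months 1–39. Entering month 40 the balance is $290.12; 5% of the post-interest balance is now below $15.00, so the flat $15.00 minimum applies from here.
From month 40 a fixed $15.00 at rate r clears $290.12 in 24 more payments. Total: 39 + 24 = 63 months.

63 months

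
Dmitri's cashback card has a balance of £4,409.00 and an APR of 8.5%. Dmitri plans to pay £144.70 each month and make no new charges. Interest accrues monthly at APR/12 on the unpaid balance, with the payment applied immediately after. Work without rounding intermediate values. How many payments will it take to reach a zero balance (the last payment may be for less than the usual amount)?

35 months

Monthly rate r = 8.5%/12 = 0.708333% = 0.00708333.
Recurrence: B ← B·(1+r) − £144.70.
Month 1: interest £31.23; balance after payment £4,295.53.
Month 2: interest £30.43; balance after payment £4,181.26.
Closed form: n = −ln(1 − rB₀/P)/ln(1+r) = −ln(0.78417)/ln(1.00708) ≈ 34.445, so the balance reaches zero during payment 35.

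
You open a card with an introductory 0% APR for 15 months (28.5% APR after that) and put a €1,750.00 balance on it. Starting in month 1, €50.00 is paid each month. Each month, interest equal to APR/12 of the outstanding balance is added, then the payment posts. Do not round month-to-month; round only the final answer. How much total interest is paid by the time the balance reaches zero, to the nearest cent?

Promo months 1–15 at r₀ = 0%/12 = 0; months 16+ at r₁ = 28.5%/12 = 0.02375.
After month 15 (no interest yet): B = €1,750.00 − 15·€50.00 = €1,000.00.
Then at r₁ with €50.00/mo: n₂ = −ln(1 − r₁·B/P)/ln(1+r₁) ≈ 27.45 → 28 more payments.
Total paid = 42·€50.00 + €22.73 = €2,122.73; interest = €2,122.73 − €1,750.00 = €372.73.

€372.73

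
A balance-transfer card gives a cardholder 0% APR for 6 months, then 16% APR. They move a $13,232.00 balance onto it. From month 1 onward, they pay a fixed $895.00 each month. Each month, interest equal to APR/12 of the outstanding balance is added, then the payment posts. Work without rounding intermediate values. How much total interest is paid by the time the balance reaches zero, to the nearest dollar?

$557

Promo months 1–6 at r₀ = 0%/12 = 0; months 7+ at r₁ = 16%/12 = 0.0133333.
After month 6 (no interest yet): B = $13,232.00 − 6·$895.00 = $7,862.00.
Then at r₁ with $895.00/mo: n₂ = −ln(1 − r₁·B/P)/ln(1+r₁) ≈ 9.41 → 10 more payments.
Total paid = 15·$895.00 + $363.91 = $13,788.91; interest = $13,788.91 − $13,232.00 = $556.91.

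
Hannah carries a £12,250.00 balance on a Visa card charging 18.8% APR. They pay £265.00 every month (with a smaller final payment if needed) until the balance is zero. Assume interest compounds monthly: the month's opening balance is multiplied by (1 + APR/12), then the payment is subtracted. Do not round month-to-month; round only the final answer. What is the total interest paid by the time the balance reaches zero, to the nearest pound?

£9,709

Monthly rate r = 18.8%/12 = 1.56667% = 0.0156667.
Payoff takes n = ⌈−ln(1 − rB₀/P)/ln(1+r)⌉ = ⌈82.863⌉ = 83 payments; the last is £229.05.
Total paid = 82·£265.00 + £229.05 = £21,959.05.
Total interest = total paid − principal = £21,959.05 − £12,250.00 = £9,709.05.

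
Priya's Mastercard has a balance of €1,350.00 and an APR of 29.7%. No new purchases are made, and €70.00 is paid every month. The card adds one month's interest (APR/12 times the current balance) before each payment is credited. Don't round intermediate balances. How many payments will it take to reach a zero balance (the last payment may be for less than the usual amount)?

27 payments

Monthly rate r = 29.7%/12 = 2.475% = 0.02475.
Recurrence: B ← B·(1+r) − €70.00.
Month 1: interest €33.41; balance after payment €1,313.41.
Month 2: interest €32.51; balance after payment €1,275.92.
Closed form: n = −ln(1 − rB₀/P)/ln(1+r) = −ln(0.52268)/ln(1.02475) ≈ 26.537, so the balance reaches zero during payment 27.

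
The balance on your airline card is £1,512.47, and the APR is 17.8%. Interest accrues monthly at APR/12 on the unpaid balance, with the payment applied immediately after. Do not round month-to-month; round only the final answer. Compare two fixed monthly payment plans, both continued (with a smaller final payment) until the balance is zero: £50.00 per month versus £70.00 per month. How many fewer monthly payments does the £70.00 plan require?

14 fewer payments

Monthly rate r = 17.8%/12 = 1.48333% = 0.0148333.
At £50.00/mo: n = ⌈−ln(1 − rB₀/P)/ln(1+r)⌉ = 41 payments (last £22.16); total interest = total paid − £1,512.47 = £509.69.
At £70.00/mo: 27 payments (last £17.03); total interest £324.56.
Payments saved = 41 − 27 = 14.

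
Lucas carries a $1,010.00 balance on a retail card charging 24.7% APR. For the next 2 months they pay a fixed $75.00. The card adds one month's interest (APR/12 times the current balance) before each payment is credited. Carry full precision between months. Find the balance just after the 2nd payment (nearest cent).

$900.46

Monthly rate r = 24.7%/12 = 2.05833% = 0.0205833.
Each month: B ← B·(1+r) − $75.00.
Month 1: interest $20.79; balance after payment $955.79.
Month 2: interest $19.67; balance after payment $900.46.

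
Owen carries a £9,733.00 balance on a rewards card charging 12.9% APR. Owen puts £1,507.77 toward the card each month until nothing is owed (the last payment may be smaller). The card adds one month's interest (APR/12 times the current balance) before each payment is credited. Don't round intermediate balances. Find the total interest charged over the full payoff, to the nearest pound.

£410

Monthly rate r = 12.9%/12 = 1.075% = 0.01075.
Payoff takes n = ⌈−ln(1 − rB₀/P)/ln(1+r)⌉ = ⌈6.726⌉ = 7 payments; the last is £1,096.29.
Total paid = 6·£1,507.77 + £1,096.29 = £10,142.91.
Total interest = total paid − principal = £10,142.91 − £9,733.00 = £409.91.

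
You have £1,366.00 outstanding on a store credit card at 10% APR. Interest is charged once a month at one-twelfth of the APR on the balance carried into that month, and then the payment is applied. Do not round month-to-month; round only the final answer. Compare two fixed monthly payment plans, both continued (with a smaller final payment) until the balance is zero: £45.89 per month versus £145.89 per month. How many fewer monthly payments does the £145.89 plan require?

25 fewer payments

Monthly rate r = 10%/12 = 0.833333% = 0.00833333.
At £45.89/mo: n = ⌈−ln(1 − rB₀/P)/ln(1+r)⌉ = 35 payments (last £16.28); total interest = total paid − £1,366.00 = £210.54.
At £145.89/mo: 10 payments (last £115.25); total interest £62.26.
Payments saved = 35 − 10 = 25.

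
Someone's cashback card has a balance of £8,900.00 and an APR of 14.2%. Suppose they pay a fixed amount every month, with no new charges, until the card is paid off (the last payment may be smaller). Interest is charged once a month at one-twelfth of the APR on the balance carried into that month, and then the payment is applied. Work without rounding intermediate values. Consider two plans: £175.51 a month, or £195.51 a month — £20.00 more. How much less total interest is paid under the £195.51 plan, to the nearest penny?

Monthly rate r = 14.2%/12 = 1.18333% = 0.0118333.
At £175.51/mo: n = ⌈−ln(1 − rB₀/P)/ln(1+r)⌉ = 78 payments (last £158.61); total interest = total paid − £8,900.00 = £4,772.88.
At £195.51/mo: 66 payments (last £149.86); total interest £3,958.01.
Interest saved = £4,772.88 − £3,958.01 = £814.87.

£814.87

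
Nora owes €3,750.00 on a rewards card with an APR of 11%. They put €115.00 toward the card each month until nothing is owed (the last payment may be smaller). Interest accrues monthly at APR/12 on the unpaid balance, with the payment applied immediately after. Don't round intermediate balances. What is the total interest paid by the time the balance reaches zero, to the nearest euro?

Monthly rate r = 11%/12 = 0.916667% = 0.00916667.
Payoff takes n = ⌈−ln(1 − rB₀/P)/ln(1+r)⌉ = ⌈38.918⌉ = 39 payments; the last is €105.61.
Total paid = 38·€115.00 + €105.61 = €4,475.61.
Total interest = total paid − principal = €4,475.61 − €3,750.00 = €725.61.

€726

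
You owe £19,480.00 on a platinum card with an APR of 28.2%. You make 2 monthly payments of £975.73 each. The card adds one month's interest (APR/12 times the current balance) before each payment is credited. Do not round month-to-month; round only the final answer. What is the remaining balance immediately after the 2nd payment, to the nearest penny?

Monthly rate r = 28.2%/12 = 2.35% = 0.0235.
Each month: B ← B·(1+r) − £975.73.
Month 1: interest £457.78; balance after payment £18,962.05.
Month 2: interest £445.61; balance after payment £18,431.93.

£18,431.93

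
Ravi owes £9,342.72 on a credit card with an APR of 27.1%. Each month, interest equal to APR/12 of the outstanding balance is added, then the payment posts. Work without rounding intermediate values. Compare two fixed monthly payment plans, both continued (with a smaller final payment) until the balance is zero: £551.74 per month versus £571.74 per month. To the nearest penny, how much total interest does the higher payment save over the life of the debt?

Monthly rate r = 27.1%/12 = 2.25833% = 0.0225833.
At £551.74/mo: n = ⌈−ln(1 − rB₀/P)/ln(1+r)⌉ = 22 payments (last £321.52); total interest = total paid − £9,342.72 = £2,565.34.
At £571.74/mo: 21 payments (last £356.25); total interest £2,448.33.
Interest saved = £2,565.34 − £2,448.33 = £117.01.

£117.01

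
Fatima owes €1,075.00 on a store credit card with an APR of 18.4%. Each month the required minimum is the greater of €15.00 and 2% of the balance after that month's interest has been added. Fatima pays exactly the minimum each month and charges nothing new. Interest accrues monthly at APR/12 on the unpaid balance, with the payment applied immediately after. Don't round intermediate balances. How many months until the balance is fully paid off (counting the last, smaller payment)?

Monthly rate r = 18.4%/12 = 1.53333% = 0.0153333.
While 2% of the post-interest balance exceeds €15.00, each month B ← (B·(1+r))·(1 − 0.02), i.e. B shrinks by the factor (1+r)·0.98 = 0.99503.
This holds for months 1–76. Entering month 77 the balance is €735.95; 2% of the post-interest balance is now below €15.00, so the flat €15.00 minimum applies from here.
From month 77 a fixed €15.00 at rate r clears €735.95 in 92 more payments. Total: 76 + 92 = 168 months.

168 months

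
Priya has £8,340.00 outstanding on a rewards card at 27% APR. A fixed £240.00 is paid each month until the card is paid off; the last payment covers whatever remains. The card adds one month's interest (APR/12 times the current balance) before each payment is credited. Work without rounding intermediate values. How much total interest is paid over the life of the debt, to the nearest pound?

£8,085

Monthly rate r = 27%/12 = 2.25% = 0.0225.
Payoff takes n = ⌈−ln(1 − rB₀/P)/ln(1+r)⌉ = ⌈68.433⌉ = 69 payments; the last is £104.70.
Total paid = 68·£240.00 + £104.70 = £16,424.70.
Total interest = total paid − principal = £16,424.70 − £8,340.00 = £8,084.70.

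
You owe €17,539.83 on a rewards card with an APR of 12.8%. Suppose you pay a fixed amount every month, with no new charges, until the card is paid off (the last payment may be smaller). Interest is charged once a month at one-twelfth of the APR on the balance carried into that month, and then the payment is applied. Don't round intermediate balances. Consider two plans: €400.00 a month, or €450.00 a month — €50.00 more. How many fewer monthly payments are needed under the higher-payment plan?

9 fewer payments

Monthly rate r = 12.8%/12 = 1.06667% = 0.0106667.
At €400.00/mo: n = ⌈−ln(1 − rB₀/P)/ln(1+r)⌉ = 60 payments (last €174.00); total interest = total paid − €17,539.83 = €6,234.17.
At €450.00/mo: 51 payments (last €294.57); total interest €5,254.74.
Payments saved = 60 − 51 = 9.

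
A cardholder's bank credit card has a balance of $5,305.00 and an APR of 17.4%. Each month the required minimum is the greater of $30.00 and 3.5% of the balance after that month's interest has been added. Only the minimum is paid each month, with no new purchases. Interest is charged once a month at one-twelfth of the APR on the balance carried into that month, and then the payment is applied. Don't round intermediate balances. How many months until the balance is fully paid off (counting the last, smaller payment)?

Monthly rate r = 17.4%/12 = 1.45% = 0.0145.
While 3.5% of the post-interest balance exceeds $30.00, each month B ← (B·(1+r))·(1 − 0.035), i.e. B shrinks by the factor (1+r)·0.965 = 0.97899.
This holds for months 1–87. Entering month 88 the balance is $836.55; 3.5% of the post-interest balance is now below $30.00, so the flat $30.00 minimum applies from here.
From month 88 a fixed $30.00 at rate r clears $836.55 in 36 more payments. Total: 87 + 36 = 123 months.

123 months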